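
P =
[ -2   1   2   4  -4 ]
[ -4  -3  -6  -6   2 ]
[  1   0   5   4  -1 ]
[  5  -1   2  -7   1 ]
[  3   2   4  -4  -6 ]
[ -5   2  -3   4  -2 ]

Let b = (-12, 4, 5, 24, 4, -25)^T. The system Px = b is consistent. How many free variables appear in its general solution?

Row reduce the augmented matrix [P | b].
R2 ← R2 − (2)·R1: [0, -5, -10, -14, 10, 28]
R3 ← R3 + (1/2)·R1: [0, 1/2, 6, 6, -3, -1]
R4 ← R4 + (5/2)·R1: [0, 3/2, 7, 3, -9, -6]
R5 ← R5 + (3/2)·R1: [0, 7/2, 7, 2, -12, -14]
R6 ← R6 − (5/2)·R1: [0, -1/2, -8, -6, 8, 5]
R3 ← R3 + (1/10)·R2: [0, 0, 5, 23/5, -2, 9/5]
R4 ← R4 + (3/10)·R2: [0, 0, 4, -6/5, -6, 12/5]
R5 ← R5 + (7/10)·R2: [0, 0, 0, -39/5, -5, 28/5]
R6 ← R6 − (1/10)·R2: [0, 0, -7, -23/5, 7, 11/5]
R4 ← R4 − (4/5)·R3: [0, 0, 0, -122/25, -22/5, 24/25]
R6 ← R6 + (7/5)·R3: [0, 0, 0, 46/25, 21/5, 118/25]
R5 ← R5 − (195/122)·R4: [0, 0, 0, 0, 124/61, 248/61]
R6 ← R6 + (23/61)·R4: [0, 0, 0, 0, 155/61, 310/61]
R6 ← R6 − (5/4)·R5: [0, 0, 0, 0, 0, 0]
The echelon form has 5 nonzero rows, and every pivot lies in the first 5 columns, so rank(P) = rank([P|b]) = 5.
The system is consistent.
Free variables = (unknowns) − (rank) = 5 − 5 = 0.

0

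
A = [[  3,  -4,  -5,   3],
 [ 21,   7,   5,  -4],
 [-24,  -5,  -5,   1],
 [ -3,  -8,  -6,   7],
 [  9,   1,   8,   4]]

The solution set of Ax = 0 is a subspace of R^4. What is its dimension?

Row reduce to echelon form.
R2 ← R2 − (7)·R1: [0, 35, 40, -25]
R3 ← R3 + (8)·R1: [0, -37, -45, 25]
R4 ← R4 + R1: [0, -12, -11, 10]
R5 ← R5 − (3)·R1: [0, 13, 23, -5]
R3 ← R3 + (37/35)·R2: [0, 0, -19/7, -10/7]
R4 ← R4 + (12/35)·R2: [0, 0, 19/7, 10/7]
R5 ← R5 − (13/35)·R2: [0, 0, 57/7, 30/7]
R4 ← R4 + R3: [0, 0, 0, 0]
R5 ← R5 + (3)·R3: [0, 0, 0, 0]
3 nonzero rows, so rank(A) = 3.
A has 4 columns; by rank–nullity, nullity = 4 − 3 = 1.

1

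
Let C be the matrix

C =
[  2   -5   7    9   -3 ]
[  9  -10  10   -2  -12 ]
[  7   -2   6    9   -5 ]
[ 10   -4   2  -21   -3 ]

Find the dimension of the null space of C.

1

Row reduce to echelon form.
R2 ← R2 − (9/2)·R1: [0, 25/2, -43/2, -85/2, 3/2]
R3 ← R3 − (7/2)·R1: [0, 31/2, -37/2, -45/2, 11/2]
R4 ← R4 − (5)·R1: [0, 21, -33, -66, 12]
R3 ← R3 − (31/25)·R2: [0, 0, 204/25, 151/5, 91/25]
R4 ← R4 − (42/25)·R2: [0, 0, 78/25, 27/5, 237/25]
R4 ← R4 − (13/34)·R3: [0, 0, 0, -209/34, 275/34]
4 nonzero rows, so rank(C) = 4.
C has 5 columns; by rank–nullity, nullity = 5 − 4 = 1.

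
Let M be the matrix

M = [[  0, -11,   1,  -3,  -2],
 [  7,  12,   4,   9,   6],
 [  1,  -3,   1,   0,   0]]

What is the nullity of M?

3

Row reduce to echelon form.
Swap R1 ↔ R2
R3 ← R3 − (1/7)·R1: [0, -33/7, 3/7, -9/7, -6/7]
R3 ← R3 − (3/7)·R2: [0, 0, 0, 0, 0]
2 nonzero rows, so rank(M) = 2.
M has 5 columns; by rank–nullity, nullity = 5 − 2 = 3.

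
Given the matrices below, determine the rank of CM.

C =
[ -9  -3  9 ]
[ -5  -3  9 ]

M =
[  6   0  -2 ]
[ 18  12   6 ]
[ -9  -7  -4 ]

First compute CM:
[[-189, -99, -36],
 [-165, -99, -44]]
Now row reduce the product.
R2 ← R2 − (55/63)·R1: [0, -88/7, -88/7]
2 nonzero rows, so rank(CM) = 2.

2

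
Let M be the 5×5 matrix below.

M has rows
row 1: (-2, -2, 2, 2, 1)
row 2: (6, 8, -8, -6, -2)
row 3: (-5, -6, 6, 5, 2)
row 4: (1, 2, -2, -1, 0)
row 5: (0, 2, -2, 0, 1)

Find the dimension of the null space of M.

Row reduce to echelon form.
R2 ← R2 + (3)·R1: [0, 2, -2, 0, 1]
R3 ← R3 − (5/2)·R1: [0, -1, 1, 0, -1/2]
R4 ← R4 + (1/2)·R1: [0, 1, -1, 0, 1/2]
R3 ← R3 + (1/2)·R2: [0, 0, 0, 0, 0]
R4 ← R4 − (1/2)·R2: [0, 0, 0, 0, 0]
R5 ← R5 − R2: [0, 0, 0, 0, 0]
2 nonzero rows, so rank(M) = 2.
M has 5 columns; by rank–nullity, nullity = 5 − 2 = 3.

3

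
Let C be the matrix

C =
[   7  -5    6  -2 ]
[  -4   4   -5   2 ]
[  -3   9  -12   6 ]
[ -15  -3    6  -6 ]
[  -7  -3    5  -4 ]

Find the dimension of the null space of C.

2

Row reduce to echelon form.
R2 ← R2 + (4/7)·R1: [0, 8/7, -11/7, 6/7]
R3 ← R3 + (3/7)·R1: [0, 48/7, -66/7, 36/7]
R4 ← R4 + (15/7)·R1: [0, -96/7, 132/7, -72/7]
R5 ← R5 + R1: [0, -8, 11, -6]
R3 ← R3 − (6)·R2: [0, 0, 0, 0]
R4 ← R4 + (12)·R2: [0, 0, 0, 0]
R5 ← R5 + (7)·R2: [0, 0, 0, 0]
2 nonzero rows, so rank(C) = 2.
C has 4 columns; by rank–nullity, nullity = 4 − 2 = 2.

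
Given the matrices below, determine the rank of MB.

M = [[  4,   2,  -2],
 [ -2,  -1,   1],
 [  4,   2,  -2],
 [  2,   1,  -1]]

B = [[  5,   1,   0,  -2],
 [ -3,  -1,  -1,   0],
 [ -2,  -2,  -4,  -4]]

1

First compute MB:
[[ 18,   6,   6,   0],
 [ -9,  -3,  -3,   0],
 [ 18,   6,   6,   0],
 [  9,   3,   3,   0]]
Now row reduce the product.
R2 ← R2 + (1/2)·R1: [0, 0, 0, 0]
R3 ← R3 − R1: [0, 0, 0, 0]
R4 ← R4 − (1/2)·R1: [0, 0, 0, 0]
1 nonzero row, so rank(MB) = 1.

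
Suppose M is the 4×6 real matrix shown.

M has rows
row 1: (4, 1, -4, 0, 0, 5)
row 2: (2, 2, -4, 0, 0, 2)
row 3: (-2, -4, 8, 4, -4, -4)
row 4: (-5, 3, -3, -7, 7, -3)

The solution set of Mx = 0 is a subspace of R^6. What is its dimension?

3

Row reduce to echelon form.
R2 ← R2 − (1/2)·R1: [0, 3/2, -2, 0, 0, -1/2]
R3 ← R3 + (1/2)·R1: [0, -7/2, 6, 4, -4, -3/2]
R4 ← R4 + (5/4)·R1: [0, 17/4, -8, -7, 7, 13/4]
R3 ← R3 + (7/3)·R2: [0, 0, 4/3, 4, -4, -8/3]
R4 ← R4 − (17/6)·R2: [0, 0, -7/3, -7, 7, 14/3]
R4 ← R4 + (7/4)·R3: [0, 0, 0, 0, 0, 0]
3 nonzero rows, so rank(M) = 3.
M has 6 columns; by rank–nullity, nullity = 6 − 3 = 3.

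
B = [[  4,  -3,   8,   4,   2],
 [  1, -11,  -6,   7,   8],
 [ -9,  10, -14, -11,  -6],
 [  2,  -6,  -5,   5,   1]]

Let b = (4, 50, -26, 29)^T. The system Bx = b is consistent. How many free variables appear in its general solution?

Row reduce the augmented matrix [B | b].
R2 ← R2 − (1/4)·R1: [0, -41/4, -8, 6, 15/2, 49]
R3 ← R3 + (9/4)·R1: [0, 13/4, 4, -2, -3/2, -17]
R4 ← R4 − (1/2)·R1: [0, -9/2, -9, 3, 0, 27]
R3 ← R3 + (13/41)·R2: [0, 0, 60/41, -4/41, 36/41, -60/41]
R4 ← R4 − (18/41)·R2: [0, 0, -225/41, 15/41, -135/41, 225/41]
R4 ← R4 + (15/4)·R3: [0, 0, 0, 0, 0, 0]
The echelon form has 3 nonzero rows, and every pivot lies in the first 5 columns, so rank(B) = rank([B|b]) = 3.
The system is consistent.
Free variables = (unknowns) − (rank) = 5 − 3 = 2.

2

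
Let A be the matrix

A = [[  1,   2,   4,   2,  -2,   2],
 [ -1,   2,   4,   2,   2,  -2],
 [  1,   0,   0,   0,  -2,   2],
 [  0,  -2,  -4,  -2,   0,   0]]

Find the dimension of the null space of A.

Row reduce to echelon form.
R2 ← R2 + R1: [0, 4, 8, 4, 0, 0]
R3 ← R3 − R1: [0, -2, -4, -2, 0, 0]
R3 ← R3 + (1/2)·R2: [0, 0, 0, 0, 0, 0]
R4 ← R4 + (1/2)·R2: [0, 0, 0, 0, 0, 0]
2 nonzero rows, so rank(A) = 2.
A has 6 columns; by rank–nullity, nullity = 6 − 2 = 4.

4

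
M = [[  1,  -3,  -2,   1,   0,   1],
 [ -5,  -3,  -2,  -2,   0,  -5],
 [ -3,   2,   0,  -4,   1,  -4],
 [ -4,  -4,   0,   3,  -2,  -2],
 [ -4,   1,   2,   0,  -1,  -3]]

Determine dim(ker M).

Row reduce to echelon form.
R2 ← R2 + (5)·R1: [0, -18, -12, 3, 0, 0]
R3 ← R3 + (3)·R1: [0, -7, -6, -1, 1, -1]
R4 ← R4 + (4)·R1: [0, -16, -8, 7, -2, 2]
R5 ← R5 + (4)·R1: [0, -11, -6, 4, -1, 1]
R3 ← R3 − (7/18)·R2: [0, 0, -4/3, -13/6, 1, -1]
R4 ← R4 − (8/9)·R2: [0, 0, 8/3, 13/3, -2, 2]
R5 ← R5 − (11/18)·R2: [0, 0, 4/3, 13/6, -1, 1]
R4 ← R4 + (2)·R3: [0, 0, 0, 0, 0, 0]
R5 ← R5 + R3: [0, 0, 0, 0, 0, 0]
3 nonzero rows, so rank(M) = 3.
M has 6 columns; by rank–nullity, nullity = 6 − 3 = 3.

3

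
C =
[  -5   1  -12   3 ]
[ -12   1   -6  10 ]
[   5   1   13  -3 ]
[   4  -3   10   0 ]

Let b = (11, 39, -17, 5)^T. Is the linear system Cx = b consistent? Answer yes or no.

yes

Row reduce the augmented matrix [C | b].
R2 ← R2 − (12/5)·R1: [0, -7/5, 114/5, 14/5, 63/5]
R3 ← R3 + R1: [0, 2, 1, 0, -6]
R4 ← R4 + (4/5)·R1: [0, -11/5, 2/5, 12/5, 69/5]
R3 ← R3 + (10/7)·R2: [0, 0, 235/7, 4, 12]
R4 ← R4 − (11/7)·R2: [0, 0, -248/7, -2, -6]
R4 ← R4 + (248/235)·R3: [0, 0, 0, 522/235, 1566/235]
The echelon form has 4 nonzero rows, and every pivot lies in the first 4 columns, so rank(C) = rank([C|b]) = 4.
The system is consistent.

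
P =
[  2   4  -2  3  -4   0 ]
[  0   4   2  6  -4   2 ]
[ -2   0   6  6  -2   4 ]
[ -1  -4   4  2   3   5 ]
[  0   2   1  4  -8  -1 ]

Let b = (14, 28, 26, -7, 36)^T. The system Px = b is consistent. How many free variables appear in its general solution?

1

Row reduce the augmented matrix [P | b].
R3 ← R3 + R1: [0, 4, 4, 9, -6, 4, 40]
R4 ← R4 + (1/2)·R1: [0, -2, 3, 7/2, 1, 5, 0]
R3 ← R3 − R2: [0, 0, 2, 3, -2, 2, 12]
R4 ← R4 + (1/2)·R2: [0, 0, 4, 13/2, -1, 6, 14]
R5 ← R5 − (1/2)·R2: [0, 0, 0, 1, -6, -2, 22]
R4 ← R4 − (2)·R3: [0, 0, 0, 1/2, 3, 2, -10]
R5 ← R5 − (2)·R4: [0, 0, 0, 0, -12, -6, 42]
The echelon form has 5 nonzero rows, and every pivot lies in the first 6 columns, so rank(P) = rank([P|b]) = 5.
The system is consistent.
Free variables = (unknowns) − (rank) = 6 − 5 = 1.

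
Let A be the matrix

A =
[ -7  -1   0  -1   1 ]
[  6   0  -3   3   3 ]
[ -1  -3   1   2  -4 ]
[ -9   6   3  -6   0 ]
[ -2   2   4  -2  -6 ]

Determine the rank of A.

Row reduce to echelon form.
R2 ← R2 + (6/7)·R1: [0, -6/7, -3, 15/7, 27/7]
R3 ← R3 − (1/7)·R1: [0, -20/7, 1, 15/7, -29/7]
R4 ← R4 − (9/7)·R1: [0, 51/7, 3, -33/7, -9/7]
R5 ← R5 − (2/7)·R1: [0, 16/7, 4, -12/7, -44/7]
R3 ← R3 − (10/3)·R2: [0, 0, 11, -5, -17]
R4 ← R4 + (17/2)·R2: [0, 0, -45/2, 27/2, 63/2]
R5 ← R5 + (8/3)·R2: [0, 0, -4, 4, 4]
R4 ← R4 + (45/22)·R3: [0, 0, 0, 36/11, -36/11]
R5 ← R5 + (4/11)·R3: [0, 0, 0, 24/11, -24/11]
R5 ← R5 − (2/3)·R4: [0, 0, 0, 0, 0]
Echelon form has 4 nonzero rows, so rank(A) = 4.

4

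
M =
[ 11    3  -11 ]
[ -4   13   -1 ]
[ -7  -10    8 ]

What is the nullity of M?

0

Row reduce to echelon form.
R2 ← R2 + (4/11)·R1: [0, 155/11, -5]
R3 ← R3 + (7/11)·R1: [0, -89/11, 1]
R3 ← R3 + (89/155)·R2: [0, 0, -58/31]
3 nonzero rows, so rank(M) = 3.
M has 3 columns; by rank–nullity, nullity = 3 − 3 = 0.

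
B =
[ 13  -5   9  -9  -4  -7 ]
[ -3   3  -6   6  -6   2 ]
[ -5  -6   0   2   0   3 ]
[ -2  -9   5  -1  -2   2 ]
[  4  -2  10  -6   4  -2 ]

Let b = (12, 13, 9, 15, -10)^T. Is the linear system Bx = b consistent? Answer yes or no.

yes

Row reduce the augmented matrix [B | b].
R2 ← R2 + (3/13)·R1: [0, 24/13, -51/13, 51/13, -90/13, 5/13, 205/13]
R3 ← R3 + (5/13)·R1: [0, -103/13, 45/13, -19/13, -20/13, 4/13, 177/13]
R4 ← R4 + (2/13)·R1: [0, -127/13, 83/13, -31/13, -34/13, 12/13, 219/13]
R5 ← R5 − (4/13)·R1: [0, -6/13, 94/13, -42/13, 68/13, 2/13, -178/13]
R3 ← R3 + (103/24)·R2: [0, 0, -107/8, 123/8, -125/4, 47/24, 1951/24]
R4 ← R4 + (127/24)·R2: [0, 0, -115/8, 147/8, -157/4, 71/24, 2407/24]
R5 ← R5 + (1/4)·R2: [0, 0, 25/4, -9/4, 7/2, 1/4, -39/4]
R4 ← R4 − (115/107)·R3: [0, 0, 0, 198/107, -606/107, 274/321, 4148/321]
R5 ← R5 + (50/107)·R3: [0, 0, 0, 528/107, -1188/107, 374/321, 9064/321]
R5 ← R5 − (8/3)·R4: [0, 0, 0, 0, 4, -10/9, -56/9]
The echelon form has 5 nonzero rows, and every pivot lies in the first 6 columns, so rank(B) = rank([B|b]) = 5.
The system is consistent.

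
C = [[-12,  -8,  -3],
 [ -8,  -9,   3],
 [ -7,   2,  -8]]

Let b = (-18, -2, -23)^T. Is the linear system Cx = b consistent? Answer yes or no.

Row reduce the augmented matrix [C | b].
R2 ← R2 − (2/3)·R1: [0, -11/3, 5, 10]
R3 ← R3 − (7/12)·R1: [0, 20/3, -25/4, -25/2]
R3 ← R3 + (20/11)·R2: [0, 0, 125/44, 125/22]
The echelon form has 3 nonzero rows, and every pivot lies in the first 3 columns, so rank(C) = rank([C|b]) = 3.
The system is consistent.

yes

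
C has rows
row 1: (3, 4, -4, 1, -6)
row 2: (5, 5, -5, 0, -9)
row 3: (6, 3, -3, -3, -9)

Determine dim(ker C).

Row reduce to echelon form.
R2 ← R2 − (5/3)·R1: [0, -5/3, 5/3, -5/3, 1]
R3 ← R3 − (2)·R1: [0, -5, 5, -5, 3]
R3 ← R3 − (3)·R2: [0, 0, 0, 0, 0]
2 nonzero rows, so rank(C) = 2.
C has 5 columns; by rank–nullity, nullity = 5 − 2 = 3.

3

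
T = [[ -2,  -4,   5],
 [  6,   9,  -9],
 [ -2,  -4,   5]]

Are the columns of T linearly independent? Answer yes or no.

no

Row reduce T to echelon form.
R2 ← R2 + (3)·R1: [0, -3, 6]
R3 ← R3 − R1: [0, 0, 0]
2 pivots among 3 columns.
Only 2 < 3 pivot columns, so the columns are linearly dependent.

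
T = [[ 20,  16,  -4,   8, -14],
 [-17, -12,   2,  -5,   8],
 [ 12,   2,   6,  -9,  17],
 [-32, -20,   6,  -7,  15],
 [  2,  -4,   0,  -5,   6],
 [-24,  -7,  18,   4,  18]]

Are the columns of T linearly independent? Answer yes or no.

no

Row reduce T to echelon form.
R2 ← R2 + (17/20)·R1: [0, 8/5, -7/5, 9/5, -39/10]
R3 ← R3 − (3/5)·R1: [0, -38/5, 42/5, -69/5, 127/5]
R4 ← R4 + (8/5)·R1: [0, 28/5, -2/5, 29/5, -37/5]
R5 ← R5 − (1/10)·R1: [0, -28/5, 2/5, -29/5, 37/5]
R6 ← R6 + (6/5)·R1: [0, 61/5, 66/5, 68/5, 6/5]
R3 ← R3 + (19/4)·R2: [0, 0, 7/4, -21/4, 55/8]
R4 ← R4 − (7/2)·R2: [0, 0, 9/2, -1/2, 25/4]
R5 ← R5 + (7/2)·R2: [0, 0, -9/2, 1/2, -25/4]
R6 ← R6 − (61/8)·R2: [0, 0, 191/8, -1/8, 495/16]
R4 ← R4 − (18/7)·R3: [0, 0, 0, 13, -80/7]
R5 ← R5 + (18/7)·R3: [0, 0, 0, -13, 80/7]
R6 ← R6 − (191/14)·R3: [0, 0, 0, 143/2, -440/7]
R5 ← R5 + R4: [0, 0, 0, 0, 0]
R6 ← R6 − (11/2)·R4: [0, 0, 0, 0, 0]
4 pivots among 5 columns.
Only 4 < 5 pivot columns, so the columns are linearly dependent.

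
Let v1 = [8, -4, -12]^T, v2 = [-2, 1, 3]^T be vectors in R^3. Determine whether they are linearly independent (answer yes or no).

Form the matrix with these vectors as rows and row reduce.
R2 ← R2 + (1/4)·R1: [0, 0, 0]
1 nonzero row, so the 2 vectors span a space of dimension 1.
Since 1 < 2, the vectors are linearly dependent.

no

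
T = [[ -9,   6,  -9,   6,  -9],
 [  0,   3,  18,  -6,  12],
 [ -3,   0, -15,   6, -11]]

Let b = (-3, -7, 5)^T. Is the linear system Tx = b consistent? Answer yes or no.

no

Row reduce the augmented matrix [T | b].
R3 ← R3 − (1/3)·R1: [0, -2, -12, 4, -8, 6]
R3 ← R3 + (2/3)·R2: [0, 0, 0, 0, 0, 4/3]
The echelon form has 3 nonzero rows; the last pivot sits in the augmented column, so rank(T) = 2 but rank([T|b]) = 3.
Since the ranks differ, the system is inconsistent.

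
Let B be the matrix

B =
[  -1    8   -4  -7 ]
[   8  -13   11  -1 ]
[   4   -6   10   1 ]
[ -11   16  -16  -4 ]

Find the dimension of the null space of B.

0

Row reduce to echelon form.
R2 ← R2 + (8)·R1: [0, 51, -21, -57]
R3 ← R3 + (4)·R1: [0, 26, -6, -27]
R4 ← R4 − (11)·R1: [0, -72, 28, 73]
R3 ← R3 − (26/51)·R2: [0, 0, 80/17, 35/17]
R4 ← R4 + (24/17)·R2: [0, 0, -28/17, -127/17]
R4 ← R4 + (7/20)·R3: [0, 0, 0, -27/4]
4 nonzero rows, so rank(B) = 4.
B has 4 columns; by rank–nullity, nullity = 4 − 4 = 0.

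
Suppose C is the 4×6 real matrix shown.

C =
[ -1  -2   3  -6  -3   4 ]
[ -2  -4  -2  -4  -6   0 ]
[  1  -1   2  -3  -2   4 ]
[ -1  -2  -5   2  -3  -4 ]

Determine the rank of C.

Row reduce to echelon form.
R2 ← R2 − (2)·R1: [0, 0, -8, 8, 0, -8]
R3 ← R3 + R1: [0, -3, 5, -9, -5, 8]
R4 ← R4 − R1: [0, 0, -8, 8, 0, -8]
Swap R2 ↔ R3
R4 ← R4 − R3: [0, 0, 0, 0, 0, 0]
Echelon form has 3 nonzero rows, so rank(C) = 3.

3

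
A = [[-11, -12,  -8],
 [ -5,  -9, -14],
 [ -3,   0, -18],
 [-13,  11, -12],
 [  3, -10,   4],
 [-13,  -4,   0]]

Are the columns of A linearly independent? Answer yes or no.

yes

Row reduce A to echelon form.
R2 ← R2 − (5/11)·R1: [0, -39/11, -114/11]
R3 ← R3 − (3/11)·R1: [0, 36/11, -174/11]
R4 ← R4 − (13/11)·R1: [0, 277/11, -28/11]
R5 ← R5 + (3/11)·R1: [0, -146/11, 20/11]
R6 ← R6 − (13/11)·R1: [0, 112/11, 104/11]
R3 ← R3 + (12/13)·R2: [0, 0, -330/13]
R4 ← R4 + (277/39)·R2: [0, 0, -990/13]
R5 ← R5 − (146/39)·R2: [0, 0, 528/13]
R6 ← R6 + (112/39)·R2: [0, 0, -264/13]
R4 ← R4 − (3)·R3: [0, 0, 0]
R5 ← R5 + (8/5)·R3: [0, 0, 0]
R6 ← R6 − (4/5)·R3: [0, 0, 0]
3 pivots among 3 columns.
Every column is a pivot column, so the columns are linearly independent.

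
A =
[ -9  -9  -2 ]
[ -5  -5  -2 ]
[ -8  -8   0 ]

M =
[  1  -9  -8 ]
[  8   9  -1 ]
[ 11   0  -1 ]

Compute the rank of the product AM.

2

First compute AM:
[[-103,   0,  83],
 [-67,   0,  47],
 [-72,   0,  72]]
Now row reduce the product.
R2 ← R2 − (67/103)·R1: [0, 0, -720/103]
R3 ← R3 − (72/103)·R1: [0, 0, 1440/103]
R3 ← R3 + (2)·R2: [0, 0, 0]
2 nonzero rows, so rank(AM) = 2.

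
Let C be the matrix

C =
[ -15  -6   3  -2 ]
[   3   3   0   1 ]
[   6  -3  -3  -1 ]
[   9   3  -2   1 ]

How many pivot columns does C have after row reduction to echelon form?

Row reduce to echelon form.
R2 ← R2 + (1/5)·R1: [0, 9/5, 3/5, 3/5]
R3 ← R3 + (2/5)·R1: [0, -27/5, -9/5, -9/5]
R4 ← R4 + (3/5)·R1: [0, -3/5, -1/5, -1/5]
R3 ← R3 + (3)·R2: [0, 0, 0, 0]
R4 ← R4 + (1/3)·R2: [0, 0, 0, 0]
Echelon form has 2 nonzero rows, so rank(C) = 2.
Each nonzero row contributes one pivot column: 2 pivot columns.

2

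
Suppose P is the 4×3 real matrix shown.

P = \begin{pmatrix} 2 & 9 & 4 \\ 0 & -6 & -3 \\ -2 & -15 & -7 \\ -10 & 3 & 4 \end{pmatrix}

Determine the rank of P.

2

Row reduce to echelon form.
R3 ← R3 + R1: [0, -6, -3]
R4 ← R4 + (5)·R1: [0, 48, 24]
R3 ← R3 − R2: [0, 0, 0]
R4 ← R4 + (8)·R2: [0, 0, 0]
Echelon form has 2 nonzero rows, so rank(P) = 2.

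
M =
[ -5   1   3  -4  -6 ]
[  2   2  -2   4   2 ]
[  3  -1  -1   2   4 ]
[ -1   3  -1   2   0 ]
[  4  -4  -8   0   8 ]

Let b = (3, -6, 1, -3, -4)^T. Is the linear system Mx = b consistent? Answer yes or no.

Row reduce the augmented matrix [M | b].
R2 ← R2 + (2/5)·R1: [0, 12/5, -4/5, 12/5, -2/5, -24/5]
R3 ← R3 + (3/5)·R1: [0, -2/5, 4/5, -2/5, 2/5, 14/5]
R4 ← R4 − (1/5)·R1: [0, 14/5, -8/5, 14/5, 6/5, -18/5]
R5 ← R5 + (4/5)·R1: [0, -16/5, -28/5, -16/5, 16/5, -8/5]
R3 ← R3 + (1/6)·R2: [0, 0, 2/3, 0, 1/3, 2]
R4 ← R4 − (7/6)·R2: [0, 0, -2/3, 0, 5/3, 2]
R5 ← R5 + (4/3)·R2: [0, 0, -20/3, 0, 8/3, -8]
R4 ← R4 + R3: [0, 0, 0, 0, 2, 4]
R5 ← R5 + (10)·R3: [0, 0, 0, 0, 6, 12]
R5 ← R5 − (3)·R4: [0, 0, 0, 0, 0, 0]
The echelon form has 4 nonzero rows, and every pivot lies in the first 5 columns, so rank(M) = rank([M|b]) = 4.
The system is consistent.

yes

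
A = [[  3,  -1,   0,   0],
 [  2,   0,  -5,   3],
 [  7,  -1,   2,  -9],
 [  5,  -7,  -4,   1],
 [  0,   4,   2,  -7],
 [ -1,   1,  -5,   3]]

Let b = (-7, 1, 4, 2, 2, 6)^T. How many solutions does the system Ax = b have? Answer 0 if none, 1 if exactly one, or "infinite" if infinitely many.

Row reduce the augmented matrix [A | b].
R2 ← R2 − (2/3)·R1: [0, 2/3, -5, 3, 17/3]
R3 ← R3 − (7/3)·R1: [0, 4/3, 2, -9, 61/3]
R4 ← R4 − (5/3)·R1: [0, -16/3, -4, 1, 41/3]
R6 ← R6 + (1/3)·R1: [0, 2/3, -5, 3, 11/3]
R3 ← R3 − (2)·R2: [0, 0, 12, -15, 9]
R4 ← R4 + (8)·R2: [0, 0, -44, 25, 59]
R5 ← R5 − (6)·R2: [0, 0, 32, -25, -32]
R6 ← R6 − R2: [0, 0, 0, 0, -2]
R4 ← R4 + (11/3)·R3: [0, 0, 0, -30, 92]
R5 ← R5 − (8/3)·R3: [0, 0, 0, 15, -56]
R5 ← R5 + (1/2)·R4: [0, 0, 0, 0, -10]
R6 ← R6 − (1/5)·R5: [0, 0, 0, 0, 0]
The echelon form has 5 nonzero rows; the last pivot sits in the augmented column, so rank(A) = 4 but rank([A|b]) = 5.
Since the ranks differ, the system is inconsistent.
It has no solutions.

0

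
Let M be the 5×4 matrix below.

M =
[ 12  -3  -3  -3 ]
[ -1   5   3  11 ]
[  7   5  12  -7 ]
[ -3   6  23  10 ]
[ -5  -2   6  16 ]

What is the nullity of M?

Row reduce to echelon form.
R2 ← R2 + (1/12)·R1: [0, 19/4, 11/4, 43/4]
R3 ← R3 − (7/12)·R1: [0, 27/4, 55/4, -21/4]
R4 ← R4 + (1/4)·R1: [0, 21/4, 89/4, 37/4]
R5 ← R5 + (5/12)·R1: [0, -13/4, 19/4, 59/4]
R3 ← R3 − (27/19)·R2: [0, 0, 187/19, -390/19]
R4 ← R4 − (21/19)·R2: [0, 0, 365/19, -50/19]
R5 ← R5 + (13/19)·R2: [0, 0, 126/19, 420/19]
R4 ← R4 − (365/187)·R3: [0, 0, 0, 7000/187]
R5 ← R5 − (126/187)·R3: [0, 0, 0, 6720/187]
R5 ← R5 − (24/25)·R4: [0, 0, 0, 0]
4 nonzero rows, so rank(M) = 4.
M has 4 columns; by rank–nullity, nullity = 4 − 4 = 0.

0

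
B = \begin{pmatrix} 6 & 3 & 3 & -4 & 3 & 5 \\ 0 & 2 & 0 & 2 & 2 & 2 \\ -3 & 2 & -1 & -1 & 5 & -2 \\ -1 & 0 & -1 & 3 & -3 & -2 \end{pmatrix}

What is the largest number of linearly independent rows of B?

4

Row reduce to echelon form.
R3 ← R3 + (1/2)·R1: [0, 7/2, 1/2, -3, 13/2, 1/2]
R4 ← R4 + (1/6)·R1: [0, 1/2, -1/2, 7/3, -5/2, -7/6]
R3 ← R3 − (7/4)·R2: [0, 0, 1/2, -13/2, 3, -3]
R4 ← R4 − (1/4)·R2: [0, 0, -1/2, 11/6, -3, -5/3]
R4 ← R4 + R3: [0, 0, 0, -14/3, 0, -14/3]
Echelon form has 4 nonzero rows, so rank(B) = 4.
The rank gives the maximum number of linearly independent rows: 4.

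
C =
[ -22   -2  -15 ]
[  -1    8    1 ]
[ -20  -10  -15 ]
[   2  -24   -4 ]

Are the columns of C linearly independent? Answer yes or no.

Row reduce C to echelon form.
R2 ← R2 − (1/22)·R1: [0, 89/11, 37/22]
R3 ← R3 − (10/11)·R1: [0, -90/11, -15/11]
R4 ← R4 + (1/11)·R1: [0, -266/11, -59/11]
R3 ← R3 + (90/89)·R2: [0, 0, 30/89]
R4 ← R4 + (266/89)·R2: [0, 0, -30/89]
R4 ← R4 + R3: [0, 0, 0]
3 pivots among 3 columns.
Every column is a pivot column, so the columns are linearly independent.

yes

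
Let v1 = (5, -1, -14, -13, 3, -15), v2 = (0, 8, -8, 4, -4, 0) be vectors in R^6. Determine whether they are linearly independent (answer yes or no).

Form the matrix with these vectors as rows and row reduce.
2 nonzero rows, so the 2 vectors span a space of dimension 2.
Since 2 = 2, the vectors are linearly independent.

yes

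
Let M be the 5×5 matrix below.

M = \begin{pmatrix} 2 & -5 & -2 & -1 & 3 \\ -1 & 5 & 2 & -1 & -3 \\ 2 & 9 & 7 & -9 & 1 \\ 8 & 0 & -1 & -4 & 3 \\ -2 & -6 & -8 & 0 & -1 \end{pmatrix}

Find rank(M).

Row reduce to echelon form.
R2 ← R2 + (1/2)·R1: [0, 5/2, 1, -3/2, -3/2]
R3 ← R3 − R1: [0, 14, 9, -8, -2]
R4 ← R4 − (4)·R1: [0, 20, 7, 0, -9]
R5 ← R5 + R1: [0, -11, -10, -1, 2]
R3 ← R3 − (28/5)·R2: [0, 0, 17/5, 2/5, 32/5]
R4 ← R4 − (8)·R2: [0, 0, -1, 12, 3]
R5 ← R5 + (22/5)·R2: [0, 0, -28/5, -38/5, -23/5]
R4 ← R4 + (5/17)·R3: [0, 0, 0, 206/17, 83/17]
R5 ← R5 + (28/17)·R3: [0, 0, 0, -118/17, 101/17]
R5 ← R5 + (59/103)·R4: [0, 0, 0, 0, 900/103]
Echelon form has 5 nonzero rows, so rank(M) = 5.

5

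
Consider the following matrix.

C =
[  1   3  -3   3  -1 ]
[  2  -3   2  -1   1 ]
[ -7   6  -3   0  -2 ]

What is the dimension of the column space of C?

Row reduce to echelon form.
R2 ← R2 − (2)·R1: [0, -9, 8, -7, 3]
R3 ← R3 + (7)·R1: [0, 27, -24, 21, -9]
R3 ← R3 + (3)·R2: [0, 0, 0, 0, 0]
Echelon form has 2 nonzero rows, so rank(C) = 2.
The column space has dimension equal to the rank: 2.

2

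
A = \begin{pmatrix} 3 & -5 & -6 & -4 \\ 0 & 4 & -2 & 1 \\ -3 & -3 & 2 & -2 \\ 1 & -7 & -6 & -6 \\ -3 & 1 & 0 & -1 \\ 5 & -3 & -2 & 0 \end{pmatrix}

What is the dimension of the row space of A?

Row reduce to echelon form.
R3 ← R3 + R1: [0, -8, -4, -6]
R4 ← R4 − (1/3)·R1: [0, -16/3, -4, -14/3]
R5 ← R5 + R1: [0, -4, -6, -5]
R6 ← R6 − (5/3)·R1: [0, 16/3, 8, 20/3]
R3 ← R3 + (2)·R2: [0, 0, -8, -4]
R4 ← R4 + (4/3)·R2: [0, 0, -20/3, -10/3]
R5 ← R5 + R2: [0, 0, -8, -4]
R6 ← R6 − (4/3)·R2: [0, 0, 32/3, 16/3]
R4 ← R4 − (5/6)·R3: [0, 0, 0, 0]
R5 ← R5 − R3: [0, 0, 0, 0]
R6 ← R6 + (4/3)·R3: [0, 0, 0, 0]
Echelon form has 3 nonzero rows, so rank(A) = 3.
The row space has dimension equal to the rank: 3.

3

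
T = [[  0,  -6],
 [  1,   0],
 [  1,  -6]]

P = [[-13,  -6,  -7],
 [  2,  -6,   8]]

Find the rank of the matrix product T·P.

First compute TP:
[[-12,  36, -48],
 [-13,  -6,  -7],
 [-25,  30, -55]]
Now row reduce the product.
R2 ← R2 − (13/12)·R1: [0, -45, 45]
R3 ← R3 − (25/12)·R1: [0, -45, 45]
R3 ← R3 − R2: [0, 0, 0]
2 nonzero rows, so rank(TP) = 2.

2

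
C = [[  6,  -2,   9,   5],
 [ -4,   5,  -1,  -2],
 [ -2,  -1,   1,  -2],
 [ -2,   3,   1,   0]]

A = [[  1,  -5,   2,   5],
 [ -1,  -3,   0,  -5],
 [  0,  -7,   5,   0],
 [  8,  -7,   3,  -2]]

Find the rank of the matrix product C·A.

First compute CA:
[[ 48, -122,  72,  30],
 [-25,  26, -19, -41],
 [-17,  20,  -5,  -1],
 [ -5,  -6,   1, -25]]
Now row reduce the product.
R2 ← R2 + (25/48)·R1: [0, -901/24, 37/2, -203/8]
R3 ← R3 + (17/48)·R1: [0, -557/24, 41/2, 77/8]
R4 ← R4 + (5/48)·R1: [0, -449/24, 17/2, -175/8]
R3 ← R3 − (557/901)·R2: [0, 0, 8166/901, 22806/901]
R4 ← R4 − (449/901)·R2: [0, 0, -648/901, -8316/901]
R4 ← R4 + (108/1361)·R3: [0, 0, 0, -9828/1361]
4 nonzero rows, so rank(CA) = 4.

4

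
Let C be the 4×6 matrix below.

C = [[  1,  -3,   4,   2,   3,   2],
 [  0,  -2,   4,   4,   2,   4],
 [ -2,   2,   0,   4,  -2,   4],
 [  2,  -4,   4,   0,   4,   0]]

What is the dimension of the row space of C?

2

Row reduce to echelon form.
R3 ← R3 + (2)·R1: [0, -4, 8, 8, 4, 8]
R4 ← R4 − (2)·R1: [0, 2, -4, -4, -2, -4]
R3 ← R3 − (2)·R2: [0, 0, 0, 0, 0, 0]
R4 ← R4 + R2: [0, 0, 0, 0, 0, 0]
Echelon form has 2 nonzero rows, so rank(C) = 2.
The row space has dimension equal to the rank: 2.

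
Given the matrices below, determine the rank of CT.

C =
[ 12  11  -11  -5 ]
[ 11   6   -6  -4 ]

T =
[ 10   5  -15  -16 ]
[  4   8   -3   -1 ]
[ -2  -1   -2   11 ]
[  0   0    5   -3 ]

2

First compute CT:
[[186, 159, -216, -309],
 [146, 109, -191, -236]]
Now row reduce the product.
R2 ← R2 − (73/93)·R1: [0, -490/31, -665/31, 203/31]
2 nonzero rows, so rank(CT) = 2.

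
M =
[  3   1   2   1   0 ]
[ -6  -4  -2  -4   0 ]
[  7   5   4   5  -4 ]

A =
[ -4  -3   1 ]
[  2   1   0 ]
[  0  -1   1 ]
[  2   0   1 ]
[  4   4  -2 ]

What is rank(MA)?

First compute MA:
[[ -8, -10,   6],
 [  8,  16, -12],
 [-24, -36,  24]]
Now row reduce the product.
R2 ← R2 + R1: [0, 6, -6]
R3 ← R3 − (3)·R1: [0, -6, 6]
R3 ← R3 + R2: [0, 0, 0]
2 nonzero rows, so rank(MA) = 2.

2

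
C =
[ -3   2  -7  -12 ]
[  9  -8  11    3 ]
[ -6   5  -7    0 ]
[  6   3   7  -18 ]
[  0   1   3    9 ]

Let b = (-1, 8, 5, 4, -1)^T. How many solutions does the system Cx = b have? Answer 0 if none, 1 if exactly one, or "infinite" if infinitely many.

Row reduce the augmented matrix [C | b].
R2 ← R2 + (3)·R1: [0, -2, -10, -33, 5]
R3 ← R3 − (2)·R1: [0, 1, 7, 24, 7]
R4 ← R4 + (2)·R1: [0, 7, -7, -42, 2]
R3 ← R3 + (1/2)·R2: [0, 0, 2, 15/2, 19/2]
R4 ← R4 + (7/2)·R2: [0, 0, -42, -315/2, 39/2]
R5 ← R5 + (1/2)·R2: [0, 0, -2, -15/2, 3/2]
R4 ← R4 + (21)·R3: [0, 0, 0, 0, 219]
R5 ← R5 + R3: [0, 0, 0, 0, 11]
R5 ← R5 − (11/219)·R4: [0, 0, 0, 0, 0]
The echelon form has 4 nonzero rows; the last pivot sits in the augmented column, so rank(C) = 3 but rank([C|b]) = 4.
Since the ranks differ, the system is inconsistent.
It has no solutions.

0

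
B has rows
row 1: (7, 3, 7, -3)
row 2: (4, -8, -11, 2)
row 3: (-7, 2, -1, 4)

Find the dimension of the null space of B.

1

Row reduce to echelon form.
R2 ← R2 − (4/7)·R1: [0, -68/7, -15, 26/7]
R3 ← R3 + R1: [0, 5, 6, 1]
R3 ← R3 + (35/68)·R2: [0, 0, -117/68, 99/34]
3 nonzero rows, so rank(B) = 3.
B has 4 columns; by rank–nullity, nullity = 4 − 3 = 1.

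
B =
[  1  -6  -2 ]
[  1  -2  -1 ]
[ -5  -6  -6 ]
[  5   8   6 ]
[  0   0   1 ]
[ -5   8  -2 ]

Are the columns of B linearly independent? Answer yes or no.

yes

Row reduce B to echelon form.
R2 ← R2 − R1: [0, 4, 1]
R3 ← R3 + (5)·R1: [0, -36, -16]
R4 ← R4 − (5)·R1: [0, 38, 16]
R6 ← R6 + (5)·R1: [0, -22, -12]
R3 ← R3 + (9)·R2: [0, 0, -7]
R4 ← R4 − (19/2)·R2: [0, 0, 13/2]
R6 ← R6 + (11/2)·R2: [0, 0, -13/2]
R4 ← R4 + (13/14)·R3: [0, 0, 0]
R5 ← R5 + (1/7)·R3: [0, 0, 0]
R6 ← R6 − (13/14)·R3: [0, 0, 0]
3 pivots among 3 columns.
Every column is a pivot column, so the columns are linearly independent.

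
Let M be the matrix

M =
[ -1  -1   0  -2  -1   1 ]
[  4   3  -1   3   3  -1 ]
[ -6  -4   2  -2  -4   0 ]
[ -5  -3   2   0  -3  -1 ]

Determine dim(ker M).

4

Row reduce to echelon form.
R2 ← R2 + (4)·R1: [0, -1, -1, -5, -1, 3]
R3 ← R3 − (6)·R1: [0, 2, 2, 10, 2, -6]
R4 ← R4 − (5)·R1: [0, 2, 2, 10, 2, -6]
R3 ← R3 + (2)·R2: [0, 0, 0, 0, 0, 0]
R4 ← R4 + (2)·R2: [0, 0, 0, 0, 0, 0]
2 nonzero rows, so rank(M) = 2.
M has 6 columns; by rank–nullity, nullity = 6 − 2 = 4.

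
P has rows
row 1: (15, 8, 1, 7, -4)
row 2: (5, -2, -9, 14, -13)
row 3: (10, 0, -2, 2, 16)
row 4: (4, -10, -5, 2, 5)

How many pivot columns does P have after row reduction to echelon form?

Row reduce to echelon form.
R2 ← R2 − (1/3)·R1: [0, -14/3, -28/3, 35/3, -35/3]
R3 ← R3 − (2/3)·R1: [0, -16/3, -8/3, -8/3, 56/3]
R4 ← R4 − (4/15)·R1: [0, -182/15, -79/15, 2/15, 91/15]
R3 ← R3 − (8/7)·R2: [0, 0, 8, -16, 32]
R4 ← R4 − (13/5)·R2: [0, 0, 19, -151/5, 182/5]
R4 ← R4 − (19/8)·R3: [0, 0, 0, 39/5, -198/5]
Echelon form has 4 nonzero rows, so rank(P) = 4.
Each nonzero row contributes one pivot column: 4 pivot columns.

4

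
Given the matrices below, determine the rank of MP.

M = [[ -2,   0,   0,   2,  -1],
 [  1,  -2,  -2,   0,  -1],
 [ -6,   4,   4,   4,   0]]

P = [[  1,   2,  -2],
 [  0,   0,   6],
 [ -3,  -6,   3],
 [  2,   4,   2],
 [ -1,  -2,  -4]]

2

First compute MP:
[[  3,   6,  12],
 [  8,  16, -16],
 [-10, -20,  56]]
Now row reduce the product.
R2 ← R2 − (8/3)·R1: [0, 0, -48]
R3 ← R3 + (10/3)·R1: [0, 0, 96]
R3 ← R3 + (2)·R2: [0, 0, 0]
2 nonzero rows, so rank(MP) = 2.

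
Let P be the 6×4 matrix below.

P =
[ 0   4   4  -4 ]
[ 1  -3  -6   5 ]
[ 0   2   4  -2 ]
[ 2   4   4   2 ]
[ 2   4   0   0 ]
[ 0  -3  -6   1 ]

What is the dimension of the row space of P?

Row reduce to echelon form.
Swap R1 ↔ R2
R4 ← R4 − (2)·R1: [0, 10, 16, -8]
R5 ← R5 − (2)·R1: [0, 10, 12, -10]
R3 ← R3 − (1/2)·R2: [0, 0, 2, 0]
R4 ← R4 − (5/2)·R2: [0, 0, 6, 2]
R5 ← R5 − (5/2)·R2: [0, 0, 2, 0]
R6 ← R6 + (3/4)·R2: [0, 0, -3, -2]
R4 ← R4 − (3)·R3: [0, 0, 0, 2]
R5 ← R5 − R3: [0, 0, 0, 0]
R6 ← R6 + (3/2)·R3: [0, 0, 0, -2]
R6 ← R6 + R4: [0, 0, 0, 0]
Echelon form has 4 nonzero rows, so rank(P) = 4.
The row space has dimension equal to the rank: 4.

4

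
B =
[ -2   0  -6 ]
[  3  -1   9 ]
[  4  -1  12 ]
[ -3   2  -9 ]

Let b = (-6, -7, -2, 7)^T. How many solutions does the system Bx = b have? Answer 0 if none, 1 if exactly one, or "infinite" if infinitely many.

Row reduce the augmented matrix [B | b].
R2 ← R2 + (3/2)·R1: [0, -1, 0, -16]
R3 ← R3 + (2)·R1: [0, -1, 0, -14]
R4 ← R4 − (3/2)·R1: [0, 2, 0, 16]
R3 ← R3 − R2: [0, 0, 0, 2]
R4 ← R4 + (2)·R2: [0, 0, 0, -16]
R4 ← R4 + (8)·R3: [0, 0, 0, 0]
The echelon form has 3 nonzero rows; the last pivot sits in the augmented column, so rank(B) = 2 but rank([B|b]) = 3.
Since the ranks differ, the system is inconsistent.
It has no solutions.

0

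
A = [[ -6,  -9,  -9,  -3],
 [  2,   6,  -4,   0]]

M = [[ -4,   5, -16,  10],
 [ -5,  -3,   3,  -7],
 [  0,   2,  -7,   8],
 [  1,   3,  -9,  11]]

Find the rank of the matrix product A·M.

First compute AM:
[[ 66, -30, 159, -102],
 [-38, -16,  14, -54]]
Now row reduce the product.
R2 ← R2 + (19/33)·R1: [0, -366/11, 1161/11, -1240/11]
2 nonzero rows, so rank(AM) = 2.

2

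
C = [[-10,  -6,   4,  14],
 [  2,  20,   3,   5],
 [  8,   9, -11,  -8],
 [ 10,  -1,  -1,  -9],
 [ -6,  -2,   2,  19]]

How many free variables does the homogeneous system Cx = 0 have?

0

Row reduce to echelon form.
R2 ← R2 + (1/5)·R1: [0, 94/5, 19/5, 39/5]
R3 ← R3 + (4/5)·R1: [0, 21/5, -39/5, 16/5]
R4 ← R4 + R1: [0, -7, 3, 5]
R5 ← R5 − (3/5)·R1: [0, 8/5, -2/5, 53/5]
R3 ← R3 − (21/94)·R2: [0, 0, -813/94, 137/94]
R4 ← R4 + (35/94)·R2: [0, 0, 415/94, 743/94]
R5 ← R5 − (4/47)·R2: [0, 0, -34/47, 467/47]
R4 ← R4 + (415/813)·R3: [0, 0, 0, 7031/813]
R5 ← R5 − (68/813)·R3: [0, 0, 0, 7979/813]
R5 ← R5 − (101/89)·R4: [0, 0, 0, 0]
4 nonzero rows, so rank(C) = 4.
C has 4 columns; by rank–nullity, nullity = 4 − 4 = 0.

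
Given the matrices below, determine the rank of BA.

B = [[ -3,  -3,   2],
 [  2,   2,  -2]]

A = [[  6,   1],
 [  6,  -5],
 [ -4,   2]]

2

First compute BA:
[[-44,  16],
 [ 32, -12]]
Now row reduce the product.
R2 ← R2 + (8/11)·R1: [0, -4/11]
2 nonzero rows, so rank(BA) = 2.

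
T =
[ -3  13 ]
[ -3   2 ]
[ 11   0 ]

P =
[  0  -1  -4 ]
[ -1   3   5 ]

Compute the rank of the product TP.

2

First compute TP:
[[-13,  42,  77],
 [ -2,   9,  22],
 [  0, -11, -44]]
Now row reduce the product.
R2 ← R2 − (2/13)·R1: [0, 33/13, 132/13]
R3 ← R3 + (13/3)·R2: [0, 0, 0]
2 nonzero rows, so rank(TP) = 2.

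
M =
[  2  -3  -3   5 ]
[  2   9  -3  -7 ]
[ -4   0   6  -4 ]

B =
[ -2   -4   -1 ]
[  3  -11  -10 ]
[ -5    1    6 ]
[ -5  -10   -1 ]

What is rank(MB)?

2

First compute MB:
[[-23, -28,   5],
 [ 73, -40, -103],
 [ -2,  62,  44]]
Now row reduce the product.
R2 ← R2 + (73/23)·R1: [0, -2964/23, -2004/23]
R3 ← R3 − (2/23)·R1: [0, 1482/23, 1002/23]
R3 ← R3 + (1/2)·R2: [0, 0, 0]
2 nonzero rows, so rank(MB) = 2.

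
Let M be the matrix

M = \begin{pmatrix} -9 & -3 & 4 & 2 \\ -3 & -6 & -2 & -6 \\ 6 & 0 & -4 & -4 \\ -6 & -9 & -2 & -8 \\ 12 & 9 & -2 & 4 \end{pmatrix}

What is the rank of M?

Row reduce to echelon form.
R2 ← R2 − (1/3)·R1: [0, -5, -10/3, -20/3]
R3 ← R3 + (2/3)·R1: [0, -2, -4/3, -8/3]
R4 ← R4 − (2/3)·R1: [0, -7, -14/3, -28/3]
R5 ← R5 + (4/3)·R1: [0, 5, 10/3, 20/3]
R3 ← R3 − (2/5)·R2: [0, 0, 0, 0]
R4 ← R4 − (7/5)·R2: [0, 0, 0, 0]
R5 ← R5 + R2: [0, 0, 0, 0]
Echelon form has 2 nonzero rows, so rank(M) = 2.

2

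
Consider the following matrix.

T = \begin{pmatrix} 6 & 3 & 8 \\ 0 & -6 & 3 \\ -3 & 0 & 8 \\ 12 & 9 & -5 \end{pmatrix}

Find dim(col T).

Row reduce to echelon form.
R3 ← R3 + (1/2)·R1: [0, 3/2, 12]
R4 ← R4 − (2)·R1: [0, 3, -21]
R3 ← R3 + (1/4)·R2: [0, 0, 51/4]
R4 ← R4 + (1/2)·R2: [0, 0, -39/2]
R4 ← R4 + (26/17)·R3: [0, 0, 0]
Echelon form has 3 nonzero rows, so rank(T) = 3.
The column space has dimension equal to the rank: 3.

3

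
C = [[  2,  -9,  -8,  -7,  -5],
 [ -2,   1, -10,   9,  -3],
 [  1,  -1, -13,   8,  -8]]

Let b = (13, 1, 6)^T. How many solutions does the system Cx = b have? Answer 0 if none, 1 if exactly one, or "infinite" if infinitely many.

infinite

Row reduce the augmented matrix [C | b].
R2 ← R2 + R1: [0, -8, -18, 2, -8, 14]
R3 ← R3 − (1/2)·R1: [0, 7/2, -9, 23/2, -11/2, -1/2]
R3 ← R3 + (7/16)·R2: [0, 0, -135/8, 99/8, -9, 45/8]
The echelon form has 3 nonzero rows, and every pivot lies in the first 5 columns, so rank(C) = rank([C|b]) = 3.
The system is consistent.
rank = 3 < 5 unknowns, so there are infinitely many solutions.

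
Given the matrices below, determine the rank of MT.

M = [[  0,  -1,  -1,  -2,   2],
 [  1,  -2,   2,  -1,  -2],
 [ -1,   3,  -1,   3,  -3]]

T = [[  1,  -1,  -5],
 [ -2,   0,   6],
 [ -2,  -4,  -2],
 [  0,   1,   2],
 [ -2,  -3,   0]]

2

First compute MT:
[[  0,  -4,  -8],
 [  5,  -4, -23],
 [  1,  17,  31]]
Now row reduce the product.
Swap R1 ↔ R2
R3 ← R3 − (1/5)·R1: [0, 89/5, 178/5]
R3 ← R3 + (89/20)·R2: [0, 0, 0]
2 nonzero rows, so rank(MT) = 2.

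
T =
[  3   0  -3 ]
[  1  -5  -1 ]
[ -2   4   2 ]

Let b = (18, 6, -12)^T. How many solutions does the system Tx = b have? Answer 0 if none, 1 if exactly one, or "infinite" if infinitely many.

infinite

Row reduce the augmented matrix [T | b].
R2 ← R2 − (1/3)·R1: [0, -5, 0, 0]
R3 ← R3 + (2/3)·R1: [0, 4, 0, 0]
R3 ← R3 + (4/5)·R2: [0, 0, 0, 0]
The echelon form has 2 nonzero rows, and every pivot lies in the first 3 columns, so rank(T) = rank([T|b]) = 2.
The system is consistent.
rank = 2 < 3 unknowns, so there are infinitely many solutions.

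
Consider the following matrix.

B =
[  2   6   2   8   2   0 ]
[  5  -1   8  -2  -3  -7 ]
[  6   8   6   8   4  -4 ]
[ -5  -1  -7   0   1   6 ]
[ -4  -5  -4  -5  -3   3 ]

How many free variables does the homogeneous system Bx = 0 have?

2

Row reduce to echelon form.
R2 ← R2 − (5/2)·R1: [0, -16, 3, -22, -8, -7]
R3 ← R3 − (3)·R1: [0, -10, 0, -16, -2, -4]
R4 ← R4 + (5/2)·R1: [0, 14, -2, 20, 6, 6]
R5 ← R5 + (2)·R1: [0, 7, 0, 11, 1, 3]
R3 ← R3 − (5/8)·R2: [0, 0, -15/8, -9/4, 3, 3/8]
R4 ← R4 + (7/8)·R2: [0, 0, 5/8, 3/4, -1, -1/8]
R5 ← R5 + (7/16)·R2: [0, 0, 21/16, 11/8, -5/2, -1/16]
R4 ← R4 + (1/3)·R3: [0, 0, 0, 0, 0, 0]
R5 ← R5 + (7/10)·R3: [0, 0, 0, -1/5, -2/5, 1/5]
Swap R4 ↔ R5
4 nonzero rows, so rank(B) = 4.
B has 6 columns; by rank–nullity, nullity = 6 − 4 = 2.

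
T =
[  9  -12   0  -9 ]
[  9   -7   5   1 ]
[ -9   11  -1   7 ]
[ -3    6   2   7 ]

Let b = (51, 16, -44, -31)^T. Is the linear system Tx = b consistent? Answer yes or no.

Row reduce the augmented matrix [T | b].
R2 ← R2 − R1: [0, 5, 5, 10, -35]
R3 ← R3 + R1: [0, -1, -1, -2, 7]
R4 ← R4 + (1/3)·R1: [0, 2, 2, 4, -14]
R3 ← R3 + (1/5)·R2: [0, 0, 0, 0, 0]
R4 ← R4 − (2/5)·R2: [0, 0, 0, 0, 0]
The echelon form has 2 nonzero rows, and every pivot lies in the first 4 columns, so rank(T) = rank([T|b]) = 2.
The system is consistent.

yes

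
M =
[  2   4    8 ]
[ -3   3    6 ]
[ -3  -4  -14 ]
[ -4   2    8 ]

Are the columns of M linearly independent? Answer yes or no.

Row reduce M to echelon form.
R2 ← R2 + (3/2)·R1: [0, 9, 18]
R3 ← R3 + (3/2)·R1: [0, 2, -2]
R4 ← R4 + (2)·R1: [0, 10, 24]
R3 ← R3 − (2/9)·R2: [0, 0, -6]
R4 ← R4 − (10/9)·R2: [0, 0, 4]
R4 ← R4 + (2/3)·R3: [0, 0, 0]
3 pivots among 3 columns.
Every column is a pivot column, so the columns are linearly independent.

yes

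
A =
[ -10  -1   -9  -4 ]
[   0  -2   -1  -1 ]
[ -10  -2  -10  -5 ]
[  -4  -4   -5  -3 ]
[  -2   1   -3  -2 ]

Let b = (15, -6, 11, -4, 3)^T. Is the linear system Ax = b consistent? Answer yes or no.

Row reduce the augmented matrix [A | b].
R3 ← R3 − R1: [0, -1, -1, -1, -4]
R4 ← R4 − (2/5)·R1: [0, -18/5, -7/5, -7/5, -10]
R5 ← R5 − (1/5)·R1: [0, 6/5, -6/5, -6/5, 0]
R3 ← R3 − (1/2)·R2: [0, 0, -1/2, -1/2, -1]
R4 ← R4 − (9/5)·R2: [0, 0, 2/5, 2/5, 4/5]
R5 ← R5 + (3/5)·R2: [0, 0, -9/5, -9/5, -18/5]
R4 ← R4 + (4/5)·R3: [0, 0, 0, 0, 0]
R5 ← R5 − (18/5)·R3: [0, 0, 0, 0, 0]
The echelon form has 3 nonzero rows, and every pivot lies in the first 4 columns, so rank(A) = rank([A|b]) = 3.
The system is consistent.

yes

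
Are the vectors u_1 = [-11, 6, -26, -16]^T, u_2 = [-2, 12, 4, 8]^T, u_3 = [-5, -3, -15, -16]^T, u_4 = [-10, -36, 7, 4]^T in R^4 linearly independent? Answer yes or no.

yes

Form the matrix with these vectors as rows and row reduce.
R2 ← R2 − (2/11)·R1: [0, 120/11, 96/11, 120/11]
R3 ← R3 − (5/11)·R1: [0, -63/11, -35/11, -96/11]
R4 ← R4 − (10/11)·R1: [0, -456/11, 337/11, 204/11]
R3 ← R3 + (21/40)·R2: [0, 0, 7/5, -3]
R4 ← R4 + (19/5)·R2: [0, 0, 319/5, 60]
R4 ← R4 − (319/7)·R3: [0, 0, 0, 1377/7]
4 nonzero rows, so the 4 vectors span a space of dimension 4.
Since 4 = 4, the vectors are linearly independent.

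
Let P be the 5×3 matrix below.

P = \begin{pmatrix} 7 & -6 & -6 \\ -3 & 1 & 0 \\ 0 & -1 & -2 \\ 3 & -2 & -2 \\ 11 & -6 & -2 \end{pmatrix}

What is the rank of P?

3

Row reduce to echelon form.
R2 ← R2 + (3/7)·R1: [0, -11/7, -18/7]
R4 ← R4 − (3/7)·R1: [0, 4/7, 4/7]
R5 ← R5 − (11/7)·R1: [0, 24/7, 52/7]
R3 ← R3 − (7/11)·R2: [0, 0, -4/11]
R4 ← R4 + (4/11)·R2: [0, 0, -4/11]
R5 ← R5 + (24/11)·R2: [0, 0, 20/11]
R4 ← R4 − R3: [0, 0, 0]
R5 ← R5 + (5)·R3: [0, 0, 0]
Echelon form has 3 nonzero rows, so rank(P) = 3.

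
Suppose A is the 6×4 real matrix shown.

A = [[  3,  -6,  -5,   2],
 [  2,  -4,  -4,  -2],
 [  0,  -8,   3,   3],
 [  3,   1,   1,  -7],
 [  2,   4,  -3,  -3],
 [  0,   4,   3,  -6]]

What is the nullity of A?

0

Row reduce to echelon form.
R2 ← R2 − (2/3)·R1: [0, 0, -2/3, -10/3]
R4 ← R4 − R1: [0, 7, 6, -9]
R5 ← R5 − (2/3)·R1: [0, 8, 1/3, -13/3]
Swap R2 ↔ R3
R4 ← R4 + (7/8)·R2: [0, 0, 69/8, -51/8]
R5 ← R5 + R2: [0, 0, 10/3, -4/3]
R6 ← R6 + (1/2)·R2: [0, 0, 9/2, -9/2]
R4 ← R4 + (207/16)·R3: [0, 0, 0, -99/2]
R5 ← R5 + (5)·R3: [0, 0, 0, -18]
R6 ← R6 + (27/4)·R3: [0, 0, 0, -27]
R5 ← R5 − (4/11)·R4: [0, 0, 0, 0]
R6 ← R6 − (6/11)·R4: [0, 0, 0, 0]
4 nonzero rows, so rank(A) = 4.
A has 4 columns; by rank–nullity, nullity = 4 − 4 = 0.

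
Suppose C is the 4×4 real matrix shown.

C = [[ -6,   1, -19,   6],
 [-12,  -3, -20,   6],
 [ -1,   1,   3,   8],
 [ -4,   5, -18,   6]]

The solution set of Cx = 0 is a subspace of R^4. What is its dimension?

Row reduce to echelon form.
R2 ← R2 − (2)·R1: [0, -5, 18, -6]
R3 ← R3 − (1/6)·R1: [0, 5/6, 37/6, 7]
R4 ← R4 − (2/3)·R1: [0, 13/3, -16/3, 2]
R3 ← R3 + (1/6)·R2: [0, 0, 55/6, 6]
R4 ← R4 + (13/15)·R2: [0, 0, 154/15, -16/5]
R4 ← R4 − (28/25)·R3: [0, 0, 0, -248/25]
4 nonzero rows, so rank(C) = 4.
C has 4 columns; by rank–nullity, nullity = 4 − 4 = 0.

0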